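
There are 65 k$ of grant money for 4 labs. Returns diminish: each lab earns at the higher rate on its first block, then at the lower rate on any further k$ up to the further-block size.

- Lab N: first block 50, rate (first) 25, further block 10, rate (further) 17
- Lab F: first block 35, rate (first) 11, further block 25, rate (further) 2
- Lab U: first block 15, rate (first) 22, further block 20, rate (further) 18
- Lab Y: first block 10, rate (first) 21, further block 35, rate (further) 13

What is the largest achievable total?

1580

Rank every tier by rate: Lab N/tier1 25 > Lab U/tier1 22 > Lab Y/tier1 21 > Lab U/tier2 18 > Lab N/tier2 17 > Lab Y/tier2 13 > Lab F/tier1 11 > Lab F/tier2 2.
Fill Lab N tier1 block (50 at 25) ; 15 left.
Lab U tier1 at 22: fill all 15 ; 0 left.
Total = 25×50 + 22×15 = 1580.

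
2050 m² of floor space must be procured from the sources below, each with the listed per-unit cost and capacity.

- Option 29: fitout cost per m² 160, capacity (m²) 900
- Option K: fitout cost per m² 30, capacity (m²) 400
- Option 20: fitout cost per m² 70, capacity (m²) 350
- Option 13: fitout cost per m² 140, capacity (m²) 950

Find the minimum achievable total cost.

Fill from the cheapest source first.
Option K (30): use full 400 → 1650 m² to go.
Take 350 from Option 20 at 70 → need 1300 more.
Take 950 from Option 13 at 140 → need 350 more.
Take 350 from Option 29 at 160 to finish.
Cost = 400×30 + 350×70 + 950×140 + 350×160 = 225500.

225500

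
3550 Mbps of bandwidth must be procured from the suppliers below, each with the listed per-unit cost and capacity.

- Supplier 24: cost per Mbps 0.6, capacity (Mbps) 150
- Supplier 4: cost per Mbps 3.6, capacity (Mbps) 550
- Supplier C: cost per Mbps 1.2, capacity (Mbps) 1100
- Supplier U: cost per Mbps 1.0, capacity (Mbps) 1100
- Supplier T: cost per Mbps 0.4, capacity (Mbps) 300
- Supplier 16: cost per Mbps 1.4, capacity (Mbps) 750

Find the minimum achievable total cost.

Cheapest first:
Supplier T (0.4): use full 300 → 3250 Mbps to go.
Take 150 from Supplier 24 at 0.6 → need 3100 more.
Supplier U at 1.0: take all 1100 Mbps → 2000 still needed.
Supplier C (1.2): use full 1100 → 900 Mbps to go.
Supplier 16 (1.4): use full 750 → 150 Mbps to go.
Supplier 4 (3.6): take the remaining 150 → done.
Cost = 300×0.4 + 150×0.6 + 1100×1.0 + 1100×1.2 + 750×1.4 + 150×3.6 = 4220.

4220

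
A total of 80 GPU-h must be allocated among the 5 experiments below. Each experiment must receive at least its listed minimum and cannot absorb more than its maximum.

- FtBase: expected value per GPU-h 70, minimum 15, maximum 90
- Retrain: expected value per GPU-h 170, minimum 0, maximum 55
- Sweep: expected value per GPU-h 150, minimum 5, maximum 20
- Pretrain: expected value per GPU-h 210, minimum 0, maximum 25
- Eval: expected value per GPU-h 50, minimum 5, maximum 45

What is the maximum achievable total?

Meeting every minimum uses 15+0+5+0+5 = 25 GPU-h, leaving 55.
Rank by expected value per GPU-h: Pretrain 210 > Retrain 170 > Sweep 150 > FtBase 70 > Eval 50.
Give Pretrain 25 more to hit its cap of 25 ; 30 left.
Only 30 left; Retrain takes them to reach 30.
Total = 70×15 + 170×30 + 150×5 + 210×25 + 50×5 = 12400.

12400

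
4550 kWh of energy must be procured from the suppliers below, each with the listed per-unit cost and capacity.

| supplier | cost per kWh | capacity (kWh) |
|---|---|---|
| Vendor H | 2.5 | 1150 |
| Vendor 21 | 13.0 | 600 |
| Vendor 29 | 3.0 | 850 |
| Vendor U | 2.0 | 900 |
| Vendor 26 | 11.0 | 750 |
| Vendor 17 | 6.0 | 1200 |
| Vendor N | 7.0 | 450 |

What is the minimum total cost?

Cheapest first:
Vendor U at 2.0: take all 900 kWh ; 3650 still needed.
Vendor H at 2.5: take all 1150 kWh ; 2500 still needed.
Take 850 from Vendor 29 at 3.0 ; need 1650 more.
Take 1200 from Vendor 17 at 6.0 ; need 450 more.
Take 450 from Vendor N at 7.0 ; need 0 more.
Vendor 26, Vendor 21: unused.
Cost = 900×2.0 + 1150×2.5 + 850×3.0 + 1200×6.0 + 450×7.0 = 17575.

17575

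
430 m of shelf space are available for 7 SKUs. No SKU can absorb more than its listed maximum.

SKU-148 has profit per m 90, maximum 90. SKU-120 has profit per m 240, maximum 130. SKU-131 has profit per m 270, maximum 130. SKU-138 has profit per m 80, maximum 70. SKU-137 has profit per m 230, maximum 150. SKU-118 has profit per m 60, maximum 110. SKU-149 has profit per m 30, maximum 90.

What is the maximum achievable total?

Rank by profit per m: SKU-131 270 > SKU-120 240 > SKU-137 230 > SKU-148 90 > SKU-138 80 > SKU-118 60 > SKU-149 30.
SKU-131: +130 to 130 (cap) — 300 left.
SKU-120: +130 to 130 (cap) — 170 left.
Give SKU-137 150 to hit its cap of 150 — 20 left.
Only 20 left; SKU-148 takes them to reach 20.
Total = 90×20 + 240×130 + 270×130 + 230×150 = 102600.

102600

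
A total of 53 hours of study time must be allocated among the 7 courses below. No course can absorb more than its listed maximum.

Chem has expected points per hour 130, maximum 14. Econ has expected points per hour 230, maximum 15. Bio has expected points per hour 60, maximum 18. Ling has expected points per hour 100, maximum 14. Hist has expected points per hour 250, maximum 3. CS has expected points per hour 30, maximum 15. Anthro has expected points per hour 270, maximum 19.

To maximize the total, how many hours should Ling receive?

2

Highest expected points per hour first: Anthro 270 > Hist 250 > Econ 230 > Chem 130 > Ling 100 > Bio 60 > CS 30.
Anthro: +19 to 19 (cap) → 34 left.
Hist: +3 to 3 (cap) → 31 left.
Econ takes 15 to reach its cap of 15 → 16 left.
Chem takes 14 to reach its cap of 14 → 2 left.
Ling: +2 (room for 14) → 2. Pool exhausted.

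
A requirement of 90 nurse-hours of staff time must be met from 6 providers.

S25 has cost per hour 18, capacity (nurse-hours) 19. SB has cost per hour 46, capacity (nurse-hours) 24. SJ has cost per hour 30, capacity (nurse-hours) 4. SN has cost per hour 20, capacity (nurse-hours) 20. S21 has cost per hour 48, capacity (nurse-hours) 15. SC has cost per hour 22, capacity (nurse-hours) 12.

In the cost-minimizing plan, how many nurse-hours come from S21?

11

Cheapest first:
Take 19 from S25 at 18 ; need 71 more.
SN (20): use full 20 ; 51 nurse-hours to go.
SC (22): use full 12 ; 39 nurse-hours to go.
SJ at 30: take all 4 nurse-hours ; 35 still needed.
Take 24 from SB at 46 ; need 11 more.
Take 11 from S21 at 48 to finish.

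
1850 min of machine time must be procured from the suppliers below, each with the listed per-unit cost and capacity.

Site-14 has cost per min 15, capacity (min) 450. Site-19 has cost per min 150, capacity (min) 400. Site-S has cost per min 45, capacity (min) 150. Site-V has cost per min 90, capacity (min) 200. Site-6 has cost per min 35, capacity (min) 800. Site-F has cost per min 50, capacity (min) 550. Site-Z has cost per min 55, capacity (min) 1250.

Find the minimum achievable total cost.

Cheapest first:
Site-14 at 15: take all 450 min ; 1400 still needed.
Site-6 at 35: take all 800 min ; 600 still needed.
Site-S (45): use full 150 ; 450 min to go.
Site-F at 50: take 450 of its 550 ; requirement met.
Site-Z, Site-V, Site-19: unused.
Cost = 450×15 + 800×35 + 150×45 + 450×50 = 64000.

64000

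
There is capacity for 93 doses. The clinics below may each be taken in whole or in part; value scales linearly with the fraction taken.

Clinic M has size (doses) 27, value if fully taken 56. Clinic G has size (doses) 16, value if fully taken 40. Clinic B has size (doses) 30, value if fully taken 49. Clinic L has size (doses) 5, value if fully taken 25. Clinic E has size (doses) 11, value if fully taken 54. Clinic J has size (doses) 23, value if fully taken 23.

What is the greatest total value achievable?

228

Sort by value density: Clinic L 25/5≈5, Clinic E 54/11≈4.91, Clinic G 40/16≈2.5, Clinic M 56/27≈2.07, Clinic B 49/30≈1.63, Clinic J 23/23≈1.
All 5 doses of Clinic L fit (value 25) ; 88 remain.
Clinic E: take in full, 11 doses for value 54 ; 77 left.
Take all of Clinic G (16 doses, value 40) ; 61 doses left.
Take all of Clinic M (27 doses, value 56) ; 34 doses left.
All 30 doses of Clinic B fit (value 49) ; 4 remain.
Only 4 doses remain; take 4/23 of Clinic J for value 23×4/23 = 4.
Total value = 228.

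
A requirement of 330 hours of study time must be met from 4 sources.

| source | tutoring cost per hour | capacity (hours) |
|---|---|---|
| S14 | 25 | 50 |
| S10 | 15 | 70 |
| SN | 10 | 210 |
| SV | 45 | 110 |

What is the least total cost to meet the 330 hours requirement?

Use sources in increasing cost order.
SN (10): use full 210 → 120 hours to go.
Take 70 from S10 at 15 → need 50 more.
S14 (25): use full 50 → 0 hours to go.
SV: unused.
Cost = 210×10 + 70×15 + 50×25 = 4400.

4400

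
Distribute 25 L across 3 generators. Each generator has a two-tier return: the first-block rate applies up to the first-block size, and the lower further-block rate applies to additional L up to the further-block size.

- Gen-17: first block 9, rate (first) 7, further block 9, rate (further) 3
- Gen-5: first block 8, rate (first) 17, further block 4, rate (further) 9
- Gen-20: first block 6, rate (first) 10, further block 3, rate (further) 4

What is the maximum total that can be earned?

281

Order all 6 blocks by rate: Gen-5/tier1 17 > Gen-20/tier1 10 > Gen-5/tier2 9 > Gen-17/tier1 7 > Gen-20/tier2 4 > Gen-17/tier2 3.
Gen-5 tier1 at 17: fill all 8 → 17 left.
Fill Gen-20 tier1 block (6 at 10) → 11 left.
Gen-5/tier2 (9): +4 → 7 left.
Gen-17/tier1: +7 of 9 at 7; pool empty.
Total = 17×8 + 10×6 + 9×4 + 7×7 = 281.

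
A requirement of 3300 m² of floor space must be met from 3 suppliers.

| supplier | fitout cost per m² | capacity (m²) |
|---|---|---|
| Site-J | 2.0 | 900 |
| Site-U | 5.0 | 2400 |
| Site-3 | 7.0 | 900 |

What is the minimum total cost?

Use suppliers in increasing cost order.
Site-J at 2.0: take all 900 m² — 2400 still needed.
Site-U (5.0): use full 2400 — 0 m² to go.
Site-3: unused.
Cost = 900×2.0 + 2400×5.0 = 13800.

13800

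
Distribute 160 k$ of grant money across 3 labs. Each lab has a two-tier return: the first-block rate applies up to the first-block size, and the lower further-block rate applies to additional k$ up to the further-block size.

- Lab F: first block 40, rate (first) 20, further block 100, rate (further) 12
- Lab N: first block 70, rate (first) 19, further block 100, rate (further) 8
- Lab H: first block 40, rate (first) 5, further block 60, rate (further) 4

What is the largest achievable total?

2730

Order all 6 blocks by rate: Lab F/tier1 20 > Lab N/tier1 19 > Lab F/tier2 12 > Lab N/tier2 8 > Lab H/tier1 5 > Lab H/tier2 4.
Lab F tier1 at 20: fill all 40 → 120 left.
Lab N/tier1 (19): +70 → 50 left.
Lab F/tier2: +50 of 100 at 12; pool empty.
Total = 20×40 + 19×70 + 12×50 = 2730.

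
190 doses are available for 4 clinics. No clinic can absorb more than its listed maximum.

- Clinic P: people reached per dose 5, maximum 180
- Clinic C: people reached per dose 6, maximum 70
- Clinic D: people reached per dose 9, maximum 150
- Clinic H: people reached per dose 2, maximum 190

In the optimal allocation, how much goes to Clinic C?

40

Highest people reached per dose first: Clinic D 9 > Clinic C 6 > Clinic P 5 > Clinic H 2.
Clinic D: +150 to 150 (cap) ; 40 left.
Only 40 left; Clinic C takes them to reach 40.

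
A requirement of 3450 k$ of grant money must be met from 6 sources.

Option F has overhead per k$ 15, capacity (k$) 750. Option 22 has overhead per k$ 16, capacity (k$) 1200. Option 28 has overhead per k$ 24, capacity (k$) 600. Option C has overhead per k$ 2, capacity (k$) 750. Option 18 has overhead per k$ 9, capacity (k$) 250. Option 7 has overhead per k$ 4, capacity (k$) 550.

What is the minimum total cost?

Use sources in increasing cost order.
Option C at 2: take all 750 k$ — 2700 still needed.
Option 7 at 4: take all 550 k$ — 2150 still needed.
Option 18 (9): use full 250 — 1900 k$ to go.
Take 750 from Option F at 15 — need 1150 more.
Take 1150 from Option 22 at 16 to finish.
Option 28: unused.
Cost = 750×2 + 550×4 + 250×9 + 750×15 + 1150×16 = 35600.

35600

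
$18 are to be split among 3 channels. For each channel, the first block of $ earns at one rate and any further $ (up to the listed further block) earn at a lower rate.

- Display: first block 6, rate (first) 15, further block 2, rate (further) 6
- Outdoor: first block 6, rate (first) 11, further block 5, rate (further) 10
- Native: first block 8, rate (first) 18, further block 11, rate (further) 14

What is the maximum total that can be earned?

290

Rank every tier by rate: Native/tier1 18 > Display/tier1 15 > Native/tier2 14 > Outdoor/tier1 11 > Outdoor/tier2 10 > Display/tier2 6.
Native/tier1 (18): +8 ; 10 left.
Display tier1 at 15: fill all 6 ; 4 left.
Native tier2 at 14: only 4 left, fill 4.
Total = 18×8 + 15×6 + 14×4 = 290.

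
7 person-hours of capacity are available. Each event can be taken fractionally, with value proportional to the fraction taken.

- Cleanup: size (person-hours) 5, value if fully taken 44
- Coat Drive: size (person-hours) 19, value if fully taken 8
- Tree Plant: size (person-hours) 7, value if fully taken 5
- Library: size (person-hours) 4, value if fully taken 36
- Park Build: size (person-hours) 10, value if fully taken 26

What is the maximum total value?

Best value per unit of size first: Library 36/4≈9, Cleanup 44/5≈8.8, Park Build 26/10≈2.6, Tree Plant 5/7≈0.714, Coat Drive 8/19≈0.421.
Library: take in full, 4 person-hours for value 36 — 3 left.
3 person-hours left: a 3/5 share of Cleanup gives 44×3/5 = 26.4.
Total value = 62.4.

62.4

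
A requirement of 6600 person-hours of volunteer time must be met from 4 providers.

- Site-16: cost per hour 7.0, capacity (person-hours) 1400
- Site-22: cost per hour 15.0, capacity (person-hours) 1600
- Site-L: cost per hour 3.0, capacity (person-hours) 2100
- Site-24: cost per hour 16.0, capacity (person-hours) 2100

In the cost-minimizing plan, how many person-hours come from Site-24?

Use providers in increasing cost order.
Site-L (3.0): use full 2100 → 4500 person-hours to go.
Take 1400 from Site-16 at 7.0 → need 3100 more.
Site-22 (15.0): use full 1600 → 1500 person-hours to go.
Take 1500 from Site-24 at 16.0 to finish.

1500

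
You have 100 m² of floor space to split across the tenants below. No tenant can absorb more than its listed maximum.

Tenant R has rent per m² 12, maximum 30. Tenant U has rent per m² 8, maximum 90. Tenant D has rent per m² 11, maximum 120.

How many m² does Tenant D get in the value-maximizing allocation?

Highest rent per m² first: Tenant R 12 > Tenant D 11 > Tenant U 8.
Tenant R: +30 to 30 (cap) — 70 left.
Tenant D has room for 120 but only 70 remain, so it gets 70.

70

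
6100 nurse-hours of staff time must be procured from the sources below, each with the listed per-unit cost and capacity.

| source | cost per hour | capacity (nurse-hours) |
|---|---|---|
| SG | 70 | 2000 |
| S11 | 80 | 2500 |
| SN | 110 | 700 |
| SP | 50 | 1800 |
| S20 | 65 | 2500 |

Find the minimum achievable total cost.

378500

Use sources in increasing cost order.
Take 1800 from SP at 50 → need 4300 more.
S20 at 65: take all 2500 nurse-hours → 1800 still needed.
Take 1800 from SG at 70 to finish.
S11, SN: unused.
Cost = 1800×50 + 2500×65 + 1800×70 = 378500.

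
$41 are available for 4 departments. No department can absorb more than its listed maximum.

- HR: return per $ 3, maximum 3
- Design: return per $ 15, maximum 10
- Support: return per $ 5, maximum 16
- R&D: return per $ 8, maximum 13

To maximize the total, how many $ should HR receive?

2

Order the departments by return per $: Design 15 > R&D 8 > Support 5 > HR 3.
Give Design 10 to hit its cap of 10 — 31 left.
R&D: +13 to 13 (cap) — 18 left.
Give Support 16 to hit its cap of 16 — 2 left.
Only 2 left; HR takes them to reach 2.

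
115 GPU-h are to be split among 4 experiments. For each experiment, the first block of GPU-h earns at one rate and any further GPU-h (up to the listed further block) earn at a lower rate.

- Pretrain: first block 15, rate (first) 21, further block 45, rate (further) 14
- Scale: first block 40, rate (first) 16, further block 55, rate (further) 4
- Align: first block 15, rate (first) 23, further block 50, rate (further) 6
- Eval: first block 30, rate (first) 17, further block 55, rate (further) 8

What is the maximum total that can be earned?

Rank every tier by rate: Align/first 23 > Pretrain/first 21 > Eval/first 17 > Scale/first 16 > Pretrain/second 14 > Eval/second 8 > Align/second 6 > Scale/second 4.
Align first at 23: fill all 15 → 100 left.
Fill Pretrain first block (15 at 21) → 85 left.
Eval/first (17): +30 → 55 left.
Scale/first (16): +40 → 15 left.
Pretrain second at 14: only 15 left, fill 15.
Total = 23×15 + 21×15 + 17×30 + 16×40 + 14×15 = 2020.

2020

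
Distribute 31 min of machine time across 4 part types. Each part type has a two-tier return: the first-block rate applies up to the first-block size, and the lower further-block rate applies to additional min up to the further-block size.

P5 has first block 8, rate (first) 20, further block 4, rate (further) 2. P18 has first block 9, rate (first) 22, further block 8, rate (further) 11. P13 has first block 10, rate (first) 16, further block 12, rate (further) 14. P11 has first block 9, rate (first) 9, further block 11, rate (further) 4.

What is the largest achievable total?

Order all 8 blocks by rate: P18/T1 22 > P5/T1 20 > P13/T1 16 > P13/T2 14 > P18/T2 11 > P11/T1 9 > P11/T2 4 > P5/T2 2.
P18/T1 (22): +9 — 22 left.
P5/T1 (20): +8 — 14 left.
Fill P13 T1 block (10 at 16) — 4 left.
4 remain; put them into P13 T2 at 14.
Total = 22×9 + 20×8 + 16×10 + 14×4 = 574.

574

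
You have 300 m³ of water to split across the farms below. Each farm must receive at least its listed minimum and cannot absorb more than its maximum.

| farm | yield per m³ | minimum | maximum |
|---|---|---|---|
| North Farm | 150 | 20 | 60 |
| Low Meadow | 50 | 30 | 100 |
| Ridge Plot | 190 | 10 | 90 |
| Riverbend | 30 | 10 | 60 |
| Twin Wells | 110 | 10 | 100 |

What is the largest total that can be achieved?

Meeting every minimum uses 20+30+10+10+10 = 80 m³, leaving 220.
Highest yield per m³ first: Ridge Plot 190 > North Farm 150 > Twin Wells 110 > Low Meadow 50 > Riverbend 30.
Ridge Plot takes 80 more to reach its cap of 90 — 140 left.
Give North Farm 40 more to hit its cap of 60 — 100 left.
Give Twin Wells 90 more to hit its cap of 100 — 10 left.
Low Meadow: +10 (room for 70) → 40. Pool exhausted.
Total = 150×60 + 50×40 + 190×90 + 30×10 + 110×100 = 39400.

39400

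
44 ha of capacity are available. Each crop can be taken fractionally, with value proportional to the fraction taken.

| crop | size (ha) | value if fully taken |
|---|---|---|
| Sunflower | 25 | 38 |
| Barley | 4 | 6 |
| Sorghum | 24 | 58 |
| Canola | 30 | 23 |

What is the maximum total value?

88.4

Sort by value density: Sorghum 58/24≈2.42, Sunflower 38/25≈1.52, Barley 6/4≈1.5, Canola 23/30≈0.767.
Sorghum: take in full, 24 ha for value 58 → 20 left.
Fill the last 20 ha with part of Sunflower: 20/25 of it earns 30.4.
Total value = 88.4.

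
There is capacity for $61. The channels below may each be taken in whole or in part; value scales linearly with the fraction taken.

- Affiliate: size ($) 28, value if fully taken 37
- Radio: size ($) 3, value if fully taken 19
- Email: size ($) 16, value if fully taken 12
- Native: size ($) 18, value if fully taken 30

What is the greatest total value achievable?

Rank by value-to-size ratio: Radio 19/3≈6.33, Native 30/18≈1.67, Affiliate 37/28≈1.32, Email 12/16≈0.75.
All 3 $ of Radio fit (value 19) ; 58 remain.
Native: take in full, 18 $ for value 30 ; 40 left.
Take all of Affiliate (28 $, value 37) ; 12 $ left.
12 $ left: a 12/16 share of Email gives 12×12/16 = 9.
Total value = 95.

95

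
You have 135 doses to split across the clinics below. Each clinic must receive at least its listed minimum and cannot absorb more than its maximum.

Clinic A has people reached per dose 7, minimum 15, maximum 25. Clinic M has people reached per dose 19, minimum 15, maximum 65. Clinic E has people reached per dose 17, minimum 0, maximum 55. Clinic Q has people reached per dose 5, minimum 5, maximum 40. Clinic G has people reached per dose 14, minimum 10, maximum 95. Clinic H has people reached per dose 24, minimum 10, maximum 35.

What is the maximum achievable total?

Meeting every minimum uses 15+15+0+5+10+10 = 55 doses, leaving 80.
Highest people reached per dose first: Clinic H 24 > Clinic M 19 > Clinic E 17 > Clinic G 14 > Clinic A 7 > Clinic Q 5.
Clinic H takes 25 more to reach its cap of 35 → 55 left.
Clinic M: +50 to 65 (cap) → 5 left.
Clinic E: +5 (room for 55) → 5. Pool exhausted.
Total = 7×15 + 19×65 + 17×5 + 5×5 + 14×10 + 24×35 = 2430.

2430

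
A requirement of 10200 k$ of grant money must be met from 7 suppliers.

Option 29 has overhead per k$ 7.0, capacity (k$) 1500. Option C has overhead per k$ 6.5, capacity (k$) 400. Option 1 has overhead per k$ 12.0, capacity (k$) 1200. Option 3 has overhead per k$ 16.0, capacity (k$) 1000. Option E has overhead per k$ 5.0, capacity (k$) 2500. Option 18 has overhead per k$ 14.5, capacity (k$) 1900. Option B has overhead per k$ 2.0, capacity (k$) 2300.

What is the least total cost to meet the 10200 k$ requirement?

Use suppliers in increasing cost order.
Take 2300 from Option B at 2.0 — need 7900 more.
Take 2500 from Option E at 5.0 — need 5400 more.
Option C (6.5): use full 400 — 5000 k$ to go.
Option 29 (7.0): use full 1500 — 3500 k$ to go.
Option 1 (12.0): use full 1200 — 2300 k$ to go.
Take 1900 from Option 18 at 14.5 — need 400 more.
Option 3 (16.0): take the remaining 400 — done.
Cost = 2300×2.0 + 2500×5.0 + 400×6.5 + 1500×7.0 + 1200×12.0 + 1900×14.5 + 400×16.0 = 78550.

78550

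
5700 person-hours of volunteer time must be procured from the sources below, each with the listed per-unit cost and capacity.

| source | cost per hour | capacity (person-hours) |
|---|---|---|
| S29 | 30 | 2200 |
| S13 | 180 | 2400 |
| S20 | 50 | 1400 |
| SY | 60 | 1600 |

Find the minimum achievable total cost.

322000

Use sources in increasing cost order.
S29 (30): use full 2200 — 3500 person-hours to go.
S20 at 50: take all 1400 person-hours — 2100 still needed.
Take 1600 from SY at 60 — need 500 more.
Take 500 from S13 at 180 to finish.
Cost = 2200×30 + 1400×50 + 1600×60 + 500×180 = 322000.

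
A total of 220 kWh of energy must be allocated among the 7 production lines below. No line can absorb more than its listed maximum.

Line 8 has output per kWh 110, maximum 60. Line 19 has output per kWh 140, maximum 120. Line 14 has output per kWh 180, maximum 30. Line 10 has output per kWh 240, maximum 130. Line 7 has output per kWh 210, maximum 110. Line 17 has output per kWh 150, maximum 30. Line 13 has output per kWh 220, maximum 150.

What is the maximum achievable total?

Highest output per kWh first: Line 10 240 > Line 13 220 > Line 7 210 > Line 14 180 > Line 17 150 > Line 19 140 > Line 8 110.
Line 10 takes 130 to reach its cap of 130 ; 90 left.
Only 90 left; Line 13 takes them to reach 90.
Total = 240×130 + 220×90 = 51000.

51000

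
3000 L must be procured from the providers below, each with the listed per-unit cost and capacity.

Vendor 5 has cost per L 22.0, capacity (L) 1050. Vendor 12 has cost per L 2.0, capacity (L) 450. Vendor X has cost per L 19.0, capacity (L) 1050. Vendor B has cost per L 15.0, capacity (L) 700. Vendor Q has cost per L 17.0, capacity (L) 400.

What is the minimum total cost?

Use providers in increasing cost order.
Vendor 12 at 2.0: take all 450 L — 2550 still needed.
Take 700 from Vendor B at 15.0 — need 1850 more.
Vendor Q at 17.0: take all 400 L — 1450 still needed.
Vendor X (19.0): use full 1050 — 400 L to go.
Vendor 5 (22.0): take the remaining 400 — done.
Cost = 450×2.0 + 700×15.0 + 400×17.0 + 1050×19.0 + 400×22.0 = 46950.

46950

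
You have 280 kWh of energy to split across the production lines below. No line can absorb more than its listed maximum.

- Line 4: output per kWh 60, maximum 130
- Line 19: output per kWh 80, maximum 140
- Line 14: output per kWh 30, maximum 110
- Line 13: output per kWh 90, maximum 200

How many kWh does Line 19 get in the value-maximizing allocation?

Rank by output per kWh: Line 13 90 > Line 19 80 > Line 4 60 > Line 14 30.
Line 13: +200 to 200 (cap) — 80 left.
Only 80 left; Line 19 takes them to reach 80.

80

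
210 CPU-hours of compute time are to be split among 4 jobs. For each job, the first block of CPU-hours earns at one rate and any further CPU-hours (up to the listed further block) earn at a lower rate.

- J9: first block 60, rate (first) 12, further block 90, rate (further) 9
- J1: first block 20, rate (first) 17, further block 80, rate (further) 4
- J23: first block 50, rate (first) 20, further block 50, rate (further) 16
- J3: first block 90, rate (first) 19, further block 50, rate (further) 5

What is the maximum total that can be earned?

Treat each block as its own option and order by rate: J23/tier1 20 > J3/tier1 19 > J1/tier1 17 > J23/tier2 16 > J9/tier1 12 > J9/tier2 9 > J3/tier2 5 > J1/tier2 4.
Fill J23 tier1 block (50 at 20) → 160 left.
Fill J3 tier1 block (90 at 19) → 70 left.
J1/tier1 (17): +20 → 50 left.
J23 tier2 at 16: fill all 50 → 0 left.
Total = 20×50 + 19×90 + 17×20 + 16×50 = 3850.

3850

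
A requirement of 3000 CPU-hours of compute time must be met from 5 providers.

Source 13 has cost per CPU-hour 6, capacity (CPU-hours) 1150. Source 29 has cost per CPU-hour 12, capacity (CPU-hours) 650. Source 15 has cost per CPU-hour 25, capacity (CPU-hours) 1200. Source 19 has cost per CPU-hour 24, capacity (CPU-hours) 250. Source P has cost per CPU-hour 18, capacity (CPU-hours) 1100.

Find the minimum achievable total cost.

36900

Use providers in increasing cost order.
Source 13 at 6: take all 1150 CPU-hours → 1850 still needed.
Take 650 from Source 29 at 12 → need 1200 more.
Take 1100 from Source P at 18 → need 100 more.
Source 19 at 24: take 100 of its 250 → requirement met.
Source 15: unused.
Cost = 1150×6 + 650×12 + 1100×18 + 100×24 = 36900.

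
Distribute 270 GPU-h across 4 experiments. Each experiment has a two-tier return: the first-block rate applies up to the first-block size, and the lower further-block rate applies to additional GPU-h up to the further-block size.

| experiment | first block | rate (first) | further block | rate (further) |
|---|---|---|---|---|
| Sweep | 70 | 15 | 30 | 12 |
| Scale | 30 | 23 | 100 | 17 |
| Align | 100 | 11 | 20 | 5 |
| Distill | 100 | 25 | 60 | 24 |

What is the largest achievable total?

5990

Order all 8 blocks by rate: Distill/tier1 25 > Distill/tier2 24 > Scale/tier1 23 > Scale/tier2 17 > Sweep/tier1 15 > Sweep/tier2 12 > Align/tier1 11 > Align/tier2 5.
Fill Distill tier1 block (100 at 25) — 170 left.
Distill/tier2 (24): +60 — 110 left.
Scale tier1 at 23: fill all 30 — 80 left.
Scale tier2 at 17: only 80 left, fill 80.
Total = 25×100 + 24×60 + 23×30 + 17×80 = 5990.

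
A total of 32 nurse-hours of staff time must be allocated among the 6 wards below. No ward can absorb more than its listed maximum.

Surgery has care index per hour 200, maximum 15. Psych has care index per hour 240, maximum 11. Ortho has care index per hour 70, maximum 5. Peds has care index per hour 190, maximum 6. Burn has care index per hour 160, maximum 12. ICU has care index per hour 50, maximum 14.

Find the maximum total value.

Highest care index per hour first: Psych 240 > Surgery 200 > Peds 190 > Burn 160 > Ortho 70 > ICU 50.
Psych: +11 to 11 (cap) → 21 left.
Surgery: +15 to 15 (cap) → 6 left.
Peds takes 6 to reach its cap of 6 → 0 left.
Total = 200×15 + 240×11 + 190×6 = 6780.

6780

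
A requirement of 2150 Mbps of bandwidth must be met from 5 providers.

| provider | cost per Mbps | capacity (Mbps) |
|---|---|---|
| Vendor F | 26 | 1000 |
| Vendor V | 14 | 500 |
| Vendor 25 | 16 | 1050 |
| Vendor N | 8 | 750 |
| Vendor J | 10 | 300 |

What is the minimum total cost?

25600

Fill from the cheapest provider first.
Take 750 from Vendor N at 8 → need 1400 more.
Vendor J at 10: take all 300 Mbps → 1100 still needed.
Take 500 from Vendor V at 14 → need 600 more.
Vendor 25 (16): take the remaining 600 → done.
Vendor F: unused.
Cost = 750×8 + 300×10 + 500×14 + 600×16 = 25600.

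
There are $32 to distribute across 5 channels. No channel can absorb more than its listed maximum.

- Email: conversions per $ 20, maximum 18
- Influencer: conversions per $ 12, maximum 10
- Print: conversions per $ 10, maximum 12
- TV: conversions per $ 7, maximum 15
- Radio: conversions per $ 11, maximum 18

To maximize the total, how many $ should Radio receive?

4

Highest conversions per $ first: Email 20 > Influencer 12 > Radio 11 > Print 10 > TV 7.
Give Email 18 to hit its cap of 18 ; 14 left.
Give Influencer 10 to hit its cap of 10 ; 4 left.
Radio: +4 (room for 18) → 4. Pool exhausted.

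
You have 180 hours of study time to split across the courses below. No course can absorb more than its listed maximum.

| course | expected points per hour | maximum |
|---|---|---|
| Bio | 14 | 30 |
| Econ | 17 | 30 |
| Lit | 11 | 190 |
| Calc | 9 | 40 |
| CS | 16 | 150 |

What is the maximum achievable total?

2910

Order the courses by expected points per hour: Econ 17 > CS 16 > Bio 14 > Lit 11 > Calc 9.
Give Econ 30 to hit its cap of 30 ; 150 left.
CS takes 150 to reach its cap of 150 ; 0 left.
Total = 17×30 + 16×150 = 2910.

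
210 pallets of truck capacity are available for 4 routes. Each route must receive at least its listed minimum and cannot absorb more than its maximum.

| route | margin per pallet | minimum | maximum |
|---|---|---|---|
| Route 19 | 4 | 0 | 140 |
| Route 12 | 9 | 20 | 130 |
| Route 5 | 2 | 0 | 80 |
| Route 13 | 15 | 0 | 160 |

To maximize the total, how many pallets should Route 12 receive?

Meeting every minimum uses 0+20+0+0 = 20 pallets, leaving 190.
Order the routes by margin per pallet: Route 13 15 > Route 12 9 > Route 19 4 > Route 5 2.
Give Route 13 160 more to hit its cap of 160 ; 30 left.
Route 12 has room for 110 more but only 30 remain, so it gets 50.

50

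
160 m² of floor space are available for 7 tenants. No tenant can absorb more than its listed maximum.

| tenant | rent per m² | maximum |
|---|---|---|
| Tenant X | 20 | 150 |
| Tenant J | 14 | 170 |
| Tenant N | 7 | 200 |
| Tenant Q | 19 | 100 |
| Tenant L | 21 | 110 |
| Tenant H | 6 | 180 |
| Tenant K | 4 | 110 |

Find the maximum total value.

3310

Highest rent per m² first: Tenant L 21 > Tenant X 20 > Tenant Q 19 > Tenant J 14 > Tenant N 7 > Tenant H 6 > Tenant K 4.
Tenant L: +110 to 110 (cap) ; 50 left.
Only 50 left; Tenant X takes them to reach 50.
Total = 20×50 + 21×110 = 3310.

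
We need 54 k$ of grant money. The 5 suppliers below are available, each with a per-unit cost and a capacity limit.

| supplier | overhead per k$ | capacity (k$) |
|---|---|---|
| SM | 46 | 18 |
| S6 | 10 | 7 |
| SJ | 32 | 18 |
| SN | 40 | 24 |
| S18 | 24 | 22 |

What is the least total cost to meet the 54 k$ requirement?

1454

Cheapest first:
S6 (10): use full 7 → 47 k$ to go.
S18 (24): use full 22 → 25 k$ to go.
Take 18 from SJ at 32 → need 7 more.
Take 7 from SN at 40 to finish.
SM: unused.
Cost = 7×10 + 22×24 + 18×32 + 7×40 = 1454.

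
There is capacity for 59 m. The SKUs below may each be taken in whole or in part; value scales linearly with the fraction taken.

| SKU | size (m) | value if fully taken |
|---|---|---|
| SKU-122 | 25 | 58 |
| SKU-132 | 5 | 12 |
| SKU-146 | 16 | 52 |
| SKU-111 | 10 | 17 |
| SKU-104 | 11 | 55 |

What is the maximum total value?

Sort by value density: SKU-104 55/11≈5, SKU-146 52/16≈3.25, SKU-132 12/5≈2.4, SKU-122 58/25≈2.32, SKU-111 17/10≈1.7.
All 11 m of SKU-104 fit (value 55) ; 48 remain.
SKU-146: take in full, 16 m for value 52 ; 32 left.
All 5 m of SKU-132 fit (value 12) ; 27 remain.
All 25 m of SKU-122 fit (value 58) ; 2 remain.
Fill the last 2 m with part of SKU-111: 2/10 of it earns 3.4.
Total value = 180.4.

180.4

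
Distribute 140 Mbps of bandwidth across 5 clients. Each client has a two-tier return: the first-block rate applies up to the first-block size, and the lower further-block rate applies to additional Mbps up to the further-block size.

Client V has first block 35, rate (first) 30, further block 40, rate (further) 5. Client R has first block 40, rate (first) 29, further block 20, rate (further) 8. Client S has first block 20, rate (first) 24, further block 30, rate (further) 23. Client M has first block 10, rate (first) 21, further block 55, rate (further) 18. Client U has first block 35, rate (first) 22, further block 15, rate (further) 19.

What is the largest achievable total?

Order all 10 blocks by rate: Client V/first 30 > Client R/first 29 > Client S/first 24 > Client S/second 23 > Client U/first 22 > Client M/first 21 > Client U/second 19 > Client M/second 18 > Client R/second 8 > Client V/second 5.
Fill Client V first block (35 at 30) → 105 left.
Fill Client R first block (40 at 29) → 65 left.
Fill Client S first block (20 at 24) → 45 left.
Client S/second (23): +30 → 15 left.
Client U first at 22: only 15 left, fill 15.
Total = 30×35 + 29×40 + 24×20 + 23×30 + 22×15 = 3710.

3710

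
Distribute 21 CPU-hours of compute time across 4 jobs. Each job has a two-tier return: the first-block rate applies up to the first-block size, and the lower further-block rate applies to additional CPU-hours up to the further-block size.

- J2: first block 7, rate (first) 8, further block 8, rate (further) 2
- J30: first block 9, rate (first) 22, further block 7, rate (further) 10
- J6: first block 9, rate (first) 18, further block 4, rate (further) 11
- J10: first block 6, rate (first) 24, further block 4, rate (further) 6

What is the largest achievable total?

450

Order all 8 blocks by rate: J10/tier1 24 > J30/tier1 22 > J6/tier1 18 > J6/tier2 11 > J30/tier2 10 > J2/tier1 8 > J10/tier2 6 > J2/tier2 2.
Fill J10 tier1 block (6 at 24) — 15 left.
Fill J30 tier1 block (9 at 22) — 6 left.
6 remain; put them into J6 tier1 at 18.
Total = 24×6 + 22×9 + 18×6 = 450.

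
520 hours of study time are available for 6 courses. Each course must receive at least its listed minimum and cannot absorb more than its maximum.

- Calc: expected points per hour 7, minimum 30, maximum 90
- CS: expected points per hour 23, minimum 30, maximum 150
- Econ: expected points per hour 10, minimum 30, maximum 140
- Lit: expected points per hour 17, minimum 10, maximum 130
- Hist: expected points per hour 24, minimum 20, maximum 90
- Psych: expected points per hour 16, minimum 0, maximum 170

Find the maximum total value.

Meeting every minimum uses 30+30+30+10+20+0 = 120 hours, leaving 400.
Rank by expected points per hour: Hist 24 > CS 23 > Lit 17 > Psych 16 > Econ 10 > Calc 7.
Give Hist 70 more to hit its cap of 90 — 330 left.
CS takes 120 more to reach its cap of 150 — 210 left.
Lit: +120 to 130 (cap) — 90 left.
Only 90 left; Psych takes them to reach 90.
Total = 7×30 + 23×150 + 10×30 + 17×130 + 24×90 + 16×90 = 9770.

9770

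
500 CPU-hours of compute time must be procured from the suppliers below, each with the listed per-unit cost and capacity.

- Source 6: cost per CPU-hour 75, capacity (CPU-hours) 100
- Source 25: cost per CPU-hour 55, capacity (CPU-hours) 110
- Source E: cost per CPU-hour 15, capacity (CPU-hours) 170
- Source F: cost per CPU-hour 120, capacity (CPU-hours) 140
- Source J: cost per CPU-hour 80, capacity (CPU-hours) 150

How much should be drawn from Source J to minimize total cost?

Fill from the cheapest supplier first.
Take 170 from Source E at 15 → need 330 more.
Take 110 from Source 25 at 55 → need 220 more.
Source 6 at 75: take all 100 CPU-hours → 120 still needed.
Take 120 from Source J at 80 to finish.
Source F: unused.

120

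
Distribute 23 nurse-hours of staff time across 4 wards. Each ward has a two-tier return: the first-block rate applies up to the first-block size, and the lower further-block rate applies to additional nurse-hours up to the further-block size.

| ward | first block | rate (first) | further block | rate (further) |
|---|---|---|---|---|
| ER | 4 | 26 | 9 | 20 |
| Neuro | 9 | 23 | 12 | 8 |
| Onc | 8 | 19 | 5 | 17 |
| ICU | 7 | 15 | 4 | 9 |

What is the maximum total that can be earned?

Order all 8 blocks by rate: ER/T1 26 > Neuro/T1 23 > ER/T2 20 > Onc/T1 19 > Onc/T2 17 > ICU/T1 15 > ICU/T2 9 > Neuro/T2 8.
ER T1 at 26: fill all 4 ; 19 left.
Neuro/T1 (23): +9 ; 10 left.
ER/T2 (20): +9 ; 1 left.
Onc T1 at 19: only 1 left, fill 1.
Total = 26×4 + 23×9 + 20×9 + 19×1 = 510.

510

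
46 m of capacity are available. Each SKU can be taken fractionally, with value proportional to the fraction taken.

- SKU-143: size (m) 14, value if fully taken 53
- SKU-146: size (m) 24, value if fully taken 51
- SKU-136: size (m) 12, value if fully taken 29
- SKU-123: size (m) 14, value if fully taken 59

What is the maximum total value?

153.75

Rank by value-to-size ratio: SKU-123 59/14≈4.21, SKU-143 53/14≈3.79, SKU-136 29/12≈2.42, SKU-146 51/24≈2.12.
Take all of SKU-123 (14 m, value 59) — 32 m left.
SKU-143: take in full, 14 m for value 53 — 18 left.
All 12 m of SKU-136 fit (value 29) — 6 remain.
6 m left: a 6/24 share of SKU-146 gives 51×6/24 = 12.75.
Total value = 153.75.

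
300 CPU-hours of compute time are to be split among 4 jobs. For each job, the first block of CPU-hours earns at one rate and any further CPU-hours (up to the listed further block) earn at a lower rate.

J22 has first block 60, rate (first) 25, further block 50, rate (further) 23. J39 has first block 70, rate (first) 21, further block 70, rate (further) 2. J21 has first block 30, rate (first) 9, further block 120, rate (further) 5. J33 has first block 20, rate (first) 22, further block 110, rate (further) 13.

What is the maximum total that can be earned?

5860

Treat each block as its own option and order by rate: J22/T1 25 > J22/T2 23 > J33/T1 22 > J39/T1 21 > J33/T2 13 > J21/T1 9 > J21/T2 5 > J39/T2 2.
J22/T1 (25): +60 → 240 left.
J22/T2 (23): +50 → 190 left.
J33/T1 (22): +20 → 170 left.
J39/T1 (21): +70 → 100 left.
100 remain; put them into J33 T2 at 13.
Total = 25×60 + 23×50 + 22×20 + 21×70 + 13×100 = 5860.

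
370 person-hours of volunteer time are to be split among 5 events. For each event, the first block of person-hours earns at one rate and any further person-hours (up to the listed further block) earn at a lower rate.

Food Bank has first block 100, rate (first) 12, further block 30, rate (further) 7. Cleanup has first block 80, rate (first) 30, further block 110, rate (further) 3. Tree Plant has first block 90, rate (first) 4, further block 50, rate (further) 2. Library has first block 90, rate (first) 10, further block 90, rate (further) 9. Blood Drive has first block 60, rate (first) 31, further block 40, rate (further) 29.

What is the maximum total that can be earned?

7520

Rank every tier by rate: Blood Drive/first 31 > Cleanup/first 30 > Blood Drive/second 29 > Food Bank/first 12 > Library/first 10 > Library/second 9 > Food Bank/second 7 > Tree Plant/first 4 > Cleanup/second 3 > Tree Plant/second 2.
Fill Blood Drive first block (60 at 31) ; 310 left.
Fill Cleanup first block (80 at 30) ; 230 left.
Fill Blood Drive second block (40 at 29) ; 190 left.
Food Bank/first (12): +100 ; 90 left.
Library first at 10: fill all 90 ; 0 left.
Total = 31×60 + 30×80 + 29×40 + 12×100 + 10×90 = 7520.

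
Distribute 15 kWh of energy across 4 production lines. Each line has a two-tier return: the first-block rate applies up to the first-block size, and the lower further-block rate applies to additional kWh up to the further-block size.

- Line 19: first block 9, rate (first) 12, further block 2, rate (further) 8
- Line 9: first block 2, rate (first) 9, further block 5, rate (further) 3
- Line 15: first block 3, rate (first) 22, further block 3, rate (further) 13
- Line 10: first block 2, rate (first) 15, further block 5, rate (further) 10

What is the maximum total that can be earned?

219

Order all 8 blocks by rate: Line 15/first 22 > Line 10/first 15 > Line 15/second 13 > Line 19/first 12 > Line 10/second 10 > Line 9/first 9 > Line 19/second 8 > Line 9/second 3.
Line 15/first (22): +3 → 12 left.
Line 10 first at 15: fill all 2 → 10 left.
Line 15/second (13): +3 → 7 left.
Line 19/first: +7 of 9 at 12; pool empty.
Total = 22×3 + 15×2 + 13×3 + 12×7 = 219.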